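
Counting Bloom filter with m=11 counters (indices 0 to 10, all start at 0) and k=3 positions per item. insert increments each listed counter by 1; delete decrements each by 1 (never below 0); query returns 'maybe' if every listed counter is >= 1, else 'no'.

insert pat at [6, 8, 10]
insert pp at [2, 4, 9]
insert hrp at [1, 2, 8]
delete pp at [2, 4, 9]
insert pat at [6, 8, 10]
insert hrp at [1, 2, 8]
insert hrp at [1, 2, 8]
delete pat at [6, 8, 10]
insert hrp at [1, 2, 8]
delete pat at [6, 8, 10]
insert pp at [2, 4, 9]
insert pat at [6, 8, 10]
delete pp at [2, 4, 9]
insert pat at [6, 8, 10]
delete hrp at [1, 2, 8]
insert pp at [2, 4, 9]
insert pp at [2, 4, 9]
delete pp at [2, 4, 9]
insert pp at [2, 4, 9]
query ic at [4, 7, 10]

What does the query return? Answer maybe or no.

Step 1: insert pat at [6, 8, 10] -> counters=[0,0,0,0,0,0,1,0,1,0,1]
Step 2: insert pp at [2, 4, 9] -> counters=[0,0,1,0,1,0,1,0,1,1,1]
Step 3: insert hrp at [1, 2, 8] -> counters=[0,1,2,0,1,0,1,0,2,1,1]
Step 4: delete pp at [2, 4, 9] -> counters=[0,1,1,0,0,0,1,0,2,0,1]
Step 5: insert pat at [6, 8, 10] -> counters=[0,1,1,0,0,0,2,0,3,0,2]
Step 6: insert hrp at [1, 2, 8] -> counters=[0,2,2,0,0,0,2,0,4,0,2]
Step 7: insert hrp at [1, 2, 8] -> counters=[0,3,3,0,0,0,2,0,5,0,2]
Step 8: delete pat at [6, 8, 10] -> counters=[0,3,3,0,0,0,1,0,4,0,1]
Step 9: insert hrp at [1, 2, 8] -> counters=[0,4,4,0,0,0,1,0,5,0,1]
Step 10: delete pat at [6, 8, 10] -> counters=[0,4,4,0,0,0,0,0,4,0,0]
Step 11: insert pp at [2, 4, 9] -> counters=[0,4,5,0,1,0,0,0,4,1,0]
Step 12: insert pat at [6, 8, 10] -> counters=[0,4,5,0,1,0,1,0,5,1,1]
Step 13: delete pp at [2, 4, 9] -> counters=[0,4,4,0,0,0,1,0,5,0,1]
Step 14: insert pat at [6, 8, 10] -> counters=[0,4,4,0,0,0,2,0,6,0,2]
Step 15: delete hrp at [1, 2, 8] -> counters=[0,3,3,0,0,0,2,0,5,0,2]
Step 16: insert pp at [2, 4, 9] -> counters=[0,3,4,0,1,0,2,0,5,1,2]
Step 17: insert pp at [2, 4, 9] -> counters=[0,3,5,0,2,0,2,0,5,2,2]
Step 18: delete pp at [2, 4, 9] -> counters=[0,3,4,0,1,0,2,0,5,1,2]
Step 19: insert pp at [2, 4, 9] -> counters=[0,3,5,0,2,0,2,0,5,2,2]
Query ic: check counters[4]=2 counters[7]=0 counters[10]=2 -> no

Answer: no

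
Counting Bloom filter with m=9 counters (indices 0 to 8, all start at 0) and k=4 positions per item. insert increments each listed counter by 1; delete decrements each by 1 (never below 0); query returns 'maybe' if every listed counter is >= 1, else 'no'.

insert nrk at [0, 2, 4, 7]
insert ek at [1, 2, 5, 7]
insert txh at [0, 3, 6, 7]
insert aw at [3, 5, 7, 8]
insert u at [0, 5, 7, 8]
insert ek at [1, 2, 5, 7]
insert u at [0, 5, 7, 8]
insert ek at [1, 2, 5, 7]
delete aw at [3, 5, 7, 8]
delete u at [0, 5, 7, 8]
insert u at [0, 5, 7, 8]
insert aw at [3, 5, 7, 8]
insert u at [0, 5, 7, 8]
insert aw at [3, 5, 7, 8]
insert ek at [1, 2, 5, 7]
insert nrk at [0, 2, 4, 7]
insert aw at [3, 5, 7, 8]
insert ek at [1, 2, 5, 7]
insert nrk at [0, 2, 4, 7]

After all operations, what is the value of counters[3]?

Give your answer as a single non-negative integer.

Answer: 4

Derivation:
Step 1: insert nrk at [0, 2, 4, 7] -> counters=[1,0,1,0,1,0,0,1,0]
Step 2: insert ek at [1, 2, 5, 7] -> counters=[1,1,2,0,1,1,0,2,0]
Step 3: insert txh at [0, 3, 6, 7] -> counters=[2,1,2,1,1,1,1,3,0]
Step 4: insert aw at [3, 5, 7, 8] -> counters=[2,1,2,2,1,2,1,4,1]
Step 5: insert u at [0, 5, 7, 8] -> counters=[3,1,2,2,1,3,1,5,2]
Step 6: insert ek at [1, 2, 5, 7] -> counters=[3,2,3,2,1,4,1,6,2]
Step 7: insert u at [0, 5, 7, 8] -> counters=[4,2,3,2,1,5,1,7,3]
Step 8: insert ek at [1, 2, 5, 7] -> counters=[4,3,4,2,1,6,1,8,3]
Step 9: delete aw at [3, 5, 7, 8] -> counters=[4,3,4,1,1,5,1,7,2]
Step 10: delete u at [0, 5, 7, 8] -> counters=[3,3,4,1,1,4,1,6,1]
Step 11: insert u at [0, 5, 7, 8] -> counters=[4,3,4,1,1,5,1,7,2]
Step 12: insert aw at [3, 5, 7, 8] -> counters=[4,3,4,2,1,6,1,8,3]
Step 13: insert u at [0, 5, 7, 8] -> counters=[5,3,4,2,1,7,1,9,4]
Step 14: insert aw at [3, 5, 7, 8] -> counters=[5,3,4,3,1,8,1,10,5]
Step 15: insert ek at [1, 2, 5, 7] -> counters=[5,4,5,3,1,9,1,11,5]
Step 16: insert nrk at [0, 2, 4, 7] -> counters=[6,4,6,3,2,9,1,12,5]
Step 17: insert aw at [3, 5, 7, 8] -> counters=[6,4,6,4,2,10,1,13,6]
Step 18: insert ek at [1, 2, 5, 7] -> counters=[6,5,7,4,2,11,1,14,6]
Step 19: insert nrk at [0, 2, 4, 7] -> counters=[7,5,8,4,3,11,1,15,6]
Final counters=[7,5,8,4,3,11,1,15,6] -> counters[3]=4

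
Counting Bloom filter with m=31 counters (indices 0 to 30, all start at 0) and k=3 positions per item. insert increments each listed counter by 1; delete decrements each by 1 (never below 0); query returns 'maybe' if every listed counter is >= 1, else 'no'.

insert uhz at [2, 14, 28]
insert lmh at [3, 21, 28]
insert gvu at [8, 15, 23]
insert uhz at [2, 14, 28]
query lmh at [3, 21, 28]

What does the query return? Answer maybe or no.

Step 1: insert uhz at [2, 14, 28] -> counters=[0,0,1,0,0,0,0,0,0,0,0,0,0,0,1,0,0,0,0,0,0,0,0,0,0,0,0,0,1,0,0]
Step 2: insert lmh at [3, 21, 28] -> counters=[0,0,1,1,0,0,0,0,0,0,0,0,0,0,1,0,0,0,0,0,0,1,0,0,0,0,0,0,2,0,0]
Step 3: insert gvu at [8, 15, 23] -> counters=[0,0,1,1,0,0,0,0,1,0,0,0,0,0,1,1,0,0,0,0,0,1,0,1,0,0,0,0,2,0,0]
Step 4: insert uhz at [2, 14, 28] -> counters=[0,0,2,1,0,0,0,0,1,0,0,0,0,0,2,1,0,0,0,0,0,1,0,1,0,0,0,0,3,0,0]
Query lmh: check counters[3]=1 counters[21]=1 counters[28]=3 -> maybe

Answer: maybe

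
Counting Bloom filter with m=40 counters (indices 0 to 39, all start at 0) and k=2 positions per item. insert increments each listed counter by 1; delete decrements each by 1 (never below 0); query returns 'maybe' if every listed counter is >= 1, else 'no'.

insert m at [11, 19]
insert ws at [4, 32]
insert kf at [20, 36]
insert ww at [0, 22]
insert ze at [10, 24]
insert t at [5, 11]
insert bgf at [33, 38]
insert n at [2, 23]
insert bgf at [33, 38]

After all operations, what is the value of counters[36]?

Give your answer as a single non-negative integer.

Step 1: insert m at [11, 19] -> counters=[0,0,0,0,0,0,0,0,0,0,0,1,0,0,0,0,0,0,0,1,0,0,0,0,0,0,0,0,0,0,0,0,0,0,0,0,0,0,0,0]
Step 2: insert ws at [4, 32] -> counters=[0,0,0,0,1,0,0,0,0,0,0,1,0,0,0,0,0,0,0,1,0,0,0,0,0,0,0,0,0,0,0,0,1,0,0,0,0,0,0,0]
Step 3: insert kf at [20, 36] -> counters=[0,0,0,0,1,0,0,0,0,0,0,1,0,0,0,0,0,0,0,1,1,0,0,0,0,0,0,0,0,0,0,0,1,0,0,0,1,0,0,0]
Step 4: insert ww at [0, 22] -> counters=[1,0,0,0,1,0,0,0,0,0,0,1,0,0,0,0,0,0,0,1,1,0,1,0,0,0,0,0,0,0,0,0,1,0,0,0,1,0,0,0]
Step 5: insert ze at [10, 24] -> counters=[1,0,0,0,1,0,0,0,0,0,1,1,0,0,0,0,0,0,0,1,1,0,1,0,1,0,0,0,0,0,0,0,1,0,0,0,1,0,0,0]
Step 6: insert t at [5, 11] -> counters=[1,0,0,0,1,1,0,0,0,0,1,2,0,0,0,0,0,0,0,1,1,0,1,0,1,0,0,0,0,0,0,0,1,0,0,0,1,0,0,0]
Step 7: insert bgf at [33, 38] -> counters=[1,0,0,0,1,1,0,0,0,0,1,2,0,0,0,0,0,0,0,1,1,0,1,0,1,0,0,0,0,0,0,0,1,1,0,0,1,0,1,0]
Step 8: insert n at [2, 23] -> counters=[1,0,1,0,1,1,0,0,0,0,1,2,0,0,0,0,0,0,0,1,1,0,1,1,1,0,0,0,0,0,0,0,1,1,0,0,1,0,1,0]
Step 9: insert bgf at [33, 38] -> counters=[1,0,1,0,1,1,0,0,0,0,1,2,0,0,0,0,0,0,0,1,1,0,1,1,1,0,0,0,0,0,0,0,1,2,0,0,1,0,2,0]
Final counters=[1,0,1,0,1,1,0,0,0,0,1,2,0,0,0,0,0,0,0,1,1,0,1,1,1,0,0,0,0,0,0,0,1,2,0,0,1,0,2,0] -> counters[36]=1

Answer: 1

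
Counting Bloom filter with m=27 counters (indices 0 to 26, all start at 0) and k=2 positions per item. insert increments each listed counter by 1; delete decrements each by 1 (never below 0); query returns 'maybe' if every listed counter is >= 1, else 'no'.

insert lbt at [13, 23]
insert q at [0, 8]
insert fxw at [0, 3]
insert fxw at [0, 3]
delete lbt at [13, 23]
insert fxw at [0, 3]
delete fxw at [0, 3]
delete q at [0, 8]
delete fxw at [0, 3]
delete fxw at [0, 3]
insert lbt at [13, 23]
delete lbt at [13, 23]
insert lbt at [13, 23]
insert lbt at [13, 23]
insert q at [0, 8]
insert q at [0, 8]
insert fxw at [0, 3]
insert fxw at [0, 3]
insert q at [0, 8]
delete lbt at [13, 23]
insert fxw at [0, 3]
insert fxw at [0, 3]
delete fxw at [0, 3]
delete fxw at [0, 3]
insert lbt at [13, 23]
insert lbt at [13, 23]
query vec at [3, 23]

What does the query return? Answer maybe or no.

Answer: maybe

Derivation:
Step 1: insert lbt at [13, 23] -> counters=[0,0,0,0,0,0,0,0,0,0,0,0,0,1,0,0,0,0,0,0,0,0,0,1,0,0,0]
Step 2: insert q at [0, 8] -> counters=[1,0,0,0,0,0,0,0,1,0,0,0,0,1,0,0,0,0,0,0,0,0,0,1,0,0,0]
Step 3: insert fxw at [0, 3] -> counters=[2,0,0,1,0,0,0,0,1,0,0,0,0,1,0,0,0,0,0,0,0,0,0,1,0,0,0]
Step 4: insert fxw at [0, 3] -> counters=[3,0,0,2,0,0,0,0,1,0,0,0,0,1,0,0,0,0,0,0,0,0,0,1,0,0,0]
Step 5: delete lbt at [13, 23] -> counters=[3,0,0,2,0,0,0,0,1,0,0,0,0,0,0,0,0,0,0,0,0,0,0,0,0,0,0]
Step 6: insert fxw at [0, 3] -> counters=[4,0,0,3,0,0,0,0,1,0,0,0,0,0,0,0,0,0,0,0,0,0,0,0,0,0,0]
Step 7: delete fxw at [0, 3] -> counters=[3,0,0,2,0,0,0,0,1,0,0,0,0,0,0,0,0,0,0,0,0,0,0,0,0,0,0]
Step 8: delete q at [0, 8] -> counters=[2,0,0,2,0,0,0,0,0,0,0,0,0,0,0,0,0,0,0,0,0,0,0,0,0,0,0]
Step 9: delete fxw at [0, 3] -> counters=[1,0,0,1,0,0,0,0,0,0,0,0,0,0,0,0,0,0,0,0,0,0,0,0,0,0,0]
Step 10: delete fxw at [0, 3] -> counters=[0,0,0,0,0,0,0,0,0,0,0,0,0,0,0,0,0,0,0,0,0,0,0,0,0,0,0]
Step 11: insert lbt at [13, 23] -> counters=[0,0,0,0,0,0,0,0,0,0,0,0,0,1,0,0,0,0,0,0,0,0,0,1,0,0,0]
Step 12: delete lbt at [13, 23] -> counters=[0,0,0,0,0,0,0,0,0,0,0,0,0,0,0,0,0,0,0,0,0,0,0,0,0,0,0]
Step 13: insert lbt at [13, 23] -> counters=[0,0,0,0,0,0,0,0,0,0,0,0,0,1,0,0,0,0,0,0,0,0,0,1,0,0,0]
Step 14: insert lbt at [13, 23] -> counters=[0,0,0,0,0,0,0,0,0,0,0,0,0,2,0,0,0,0,0,0,0,0,0,2,0,0,0]
Step 15: insert q at [0, 8] -> counters=[1,0,0,0,0,0,0,0,1,0,0,0,0,2,0,0,0,0,0,0,0,0,0,2,0,0,0]
Step 16: insert q at [0, 8] -> counters=[2,0,0,0,0,0,0,0,2,0,0,0,0,2,0,0,0,0,0,0,0,0,0,2,0,0,0]
Step 17: insert fxw at [0, 3] -> counters=[3,0,0,1,0,0,0,0,2,0,0,0,0,2,0,0,0,0,0,0,0,0,0,2,0,0,0]
Step 18: insert fxw at [0, 3] -> counters=[4,0,0,2,0,0,0,0,2,0,0,0,0,2,0,0,0,0,0,0,0,0,0,2,0,0,0]
Step 19: insert q at [0, 8] -> counters=[5,0,0,2,0,0,0,0,3,0,0,0,0,2,0,0,0,0,0,0,0,0,0,2,0,0,0]
Step 20: delete lbt at [13, 23] -> counters=[5,0,0,2,0,0,0,0,3,0,0,0,0,1,0,0,0,0,0,0,0,0,0,1,0,0,0]
Step 21: insert fxw at [0, 3] -> counters=[6,0,0,3,0,0,0,0,3,0,0,0,0,1,0,0,0,0,0,0,0,0,0,1,0,0,0]
Step 22: insert fxw at [0, 3] -> counters=[7,0,0,4,0,0,0,0,3,0,0,0,0,1,0,0,0,0,0,0,0,0,0,1,0,0,0]
Step 23: delete fxw at [0, 3] -> counters=[6,0,0,3,0,0,0,0,3,0,0,0,0,1,0,0,0,0,0,0,0,0,0,1,0,0,0]
Step 24: delete fxw at [0, 3] -> counters=[5,0,0,2,0,0,0,0,3,0,0,0,0,1,0,0,0,0,0,0,0,0,0,1,0,0,0]
Step 25: insert lbt at [13, 23] -> counters=[5,0,0,2,0,0,0,0,3,0,0,0,0,2,0,0,0,0,0,0,0,0,0,2,0,0,0]
Step 26: insert lbt at [13, 23] -> counters=[5,0,0,2,0,0,0,0,3,0,0,0,0,3,0,0,0,0,0,0,0,0,0,3,0,0,0]
Query vec: check counters[3]=2 counters[23]=3 -> maybe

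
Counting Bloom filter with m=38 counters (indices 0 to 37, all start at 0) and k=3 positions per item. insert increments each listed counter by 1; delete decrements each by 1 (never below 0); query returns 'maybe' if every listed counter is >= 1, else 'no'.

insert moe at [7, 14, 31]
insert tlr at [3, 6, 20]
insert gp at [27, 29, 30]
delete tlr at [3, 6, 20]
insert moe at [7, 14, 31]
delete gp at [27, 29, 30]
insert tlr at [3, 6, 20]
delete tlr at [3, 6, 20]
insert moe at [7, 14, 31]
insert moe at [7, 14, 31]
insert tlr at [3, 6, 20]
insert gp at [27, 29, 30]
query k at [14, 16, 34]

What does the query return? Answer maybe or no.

Step 1: insert moe at [7, 14, 31] -> counters=[0,0,0,0,0,0,0,1,0,0,0,0,0,0,1,0,0,0,0,0,0,0,0,0,0,0,0,0,0,0,0,1,0,0,0,0,0,0]
Step 2: insert tlr at [3, 6, 20] -> counters=[0,0,0,1,0,0,1,1,0,0,0,0,0,0,1,0,0,0,0,0,1,0,0,0,0,0,0,0,0,0,0,1,0,0,0,0,0,0]
Step 3: insert gp at [27, 29, 30] -> counters=[0,0,0,1,0,0,1,1,0,0,0,0,0,0,1,0,0,0,0,0,1,0,0,0,0,0,0,1,0,1,1,1,0,0,0,0,0,0]
Step 4: delete tlr at [3, 6, 20] -> counters=[0,0,0,0,0,0,0,1,0,0,0,0,0,0,1,0,0,0,0,0,0,0,0,0,0,0,0,1,0,1,1,1,0,0,0,0,0,0]
Step 5: insert moe at [7, 14, 31] -> counters=[0,0,0,0,0,0,0,2,0,0,0,0,0,0,2,0,0,0,0,0,0,0,0,0,0,0,0,1,0,1,1,2,0,0,0,0,0,0]
Step 6: delete gp at [27, 29, 30] -> counters=[0,0,0,0,0,0,0,2,0,0,0,0,0,0,2,0,0,0,0,0,0,0,0,0,0,0,0,0,0,0,0,2,0,0,0,0,0,0]
Step 7: insert tlr at [3, 6, 20] -> counters=[0,0,0,1,0,0,1,2,0,0,0,0,0,0,2,0,0,0,0,0,1,0,0,0,0,0,0,0,0,0,0,2,0,0,0,0,0,0]
Step 8: delete tlr at [3, 6, 20] -> counters=[0,0,0,0,0,0,0,2,0,0,0,0,0,0,2,0,0,0,0,0,0,0,0,0,0,0,0,0,0,0,0,2,0,0,0,0,0,0]
Step 9: insert moe at [7, 14, 31] -> counters=[0,0,0,0,0,0,0,3,0,0,0,0,0,0,3,0,0,0,0,0,0,0,0,0,0,0,0,0,0,0,0,3,0,0,0,0,0,0]
Step 10: insert moe at [7, 14, 31] -> counters=[0,0,0,0,0,0,0,4,0,0,0,0,0,0,4,0,0,0,0,0,0,0,0,0,0,0,0,0,0,0,0,4,0,0,0,0,0,0]
Step 11: insert tlr at [3, 6, 20] -> counters=[0,0,0,1,0,0,1,4,0,0,0,0,0,0,4,0,0,0,0,0,1,0,0,0,0,0,0,0,0,0,0,4,0,0,0,0,0,0]
Step 12: insert gp at [27, 29, 30] -> counters=[0,0,0,1,0,0,1,4,0,0,0,0,0,0,4,0,0,0,0,0,1,0,0,0,0,0,0,1,0,1,1,4,0,0,0,0,0,0]
Query k: check counters[14]=4 counters[16]=0 counters[34]=0 -> no

Answer: no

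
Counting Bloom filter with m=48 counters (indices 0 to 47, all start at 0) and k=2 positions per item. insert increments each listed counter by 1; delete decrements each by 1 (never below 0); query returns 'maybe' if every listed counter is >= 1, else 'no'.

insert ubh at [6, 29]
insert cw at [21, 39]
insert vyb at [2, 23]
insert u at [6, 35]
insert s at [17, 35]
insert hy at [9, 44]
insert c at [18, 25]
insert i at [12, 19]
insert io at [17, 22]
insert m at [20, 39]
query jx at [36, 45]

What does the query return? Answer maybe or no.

Step 1: insert ubh at [6, 29] -> counters=[0,0,0,0,0,0,1,0,0,0,0,0,0,0,0,0,0,0,0,0,0,0,0,0,0,0,0,0,0,1,0,0,0,0,0,0,0,0,0,0,0,0,0,0,0,0,0,0]
Step 2: insert cw at [21, 39] -> counters=[0,0,0,0,0,0,1,0,0,0,0,0,0,0,0,0,0,0,0,0,0,1,0,0,0,0,0,0,0,1,0,0,0,0,0,0,0,0,0,1,0,0,0,0,0,0,0,0]
Step 3: insert vyb at [2, 23] -> counters=[0,0,1,0,0,0,1,0,0,0,0,0,0,0,0,0,0,0,0,0,0,1,0,1,0,0,0,0,0,1,0,0,0,0,0,0,0,0,0,1,0,0,0,0,0,0,0,0]
Step 4: insert u at [6, 35] -> counters=[0,0,1,0,0,0,2,0,0,0,0,0,0,0,0,0,0,0,0,0,0,1,0,1,0,0,0,0,0,1,0,0,0,0,0,1,0,0,0,1,0,0,0,0,0,0,0,0]
Step 5: insert s at [17, 35] -> counters=[0,0,1,0,0,0,2,0,0,0,0,0,0,0,0,0,0,1,0,0,0,1,0,1,0,0,0,0,0,1,0,0,0,0,0,2,0,0,0,1,0,0,0,0,0,0,0,0]
Step 6: insert hy at [9, 44] -> counters=[0,0,1,0,0,0,2,0,0,1,0,0,0,0,0,0,0,1,0,0,0,1,0,1,0,0,0,0,0,1,0,0,0,0,0,2,0,0,0,1,0,0,0,0,1,0,0,0]
Step 7: insert c at [18, 25] -> counters=[0,0,1,0,0,0,2,0,0,1,0,0,0,0,0,0,0,1,1,0,0,1,0,1,0,1,0,0,0,1,0,0,0,0,0,2,0,0,0,1,0,0,0,0,1,0,0,0]
Step 8: insert i at [12, 19] -> counters=[0,0,1,0,0,0,2,0,0,1,0,0,1,0,0,0,0,1,1,1,0,1,0,1,0,1,0,0,0,1,0,0,0,0,0,2,0,0,0,1,0,0,0,0,1,0,0,0]
Step 9: insert io at [17, 22] -> counters=[0,0,1,0,0,0,2,0,0,1,0,0,1,0,0,0,0,2,1,1,0,1,1,1,0,1,0,0,0,1,0,0,0,0,0,2,0,0,0,1,0,0,0,0,1,0,0,0]
Step 10: insert m at [20, 39] -> counters=[0,0,1,0,0,0,2,0,0,1,0,0,1,0,0,0,0,2,1,1,1,1,1,1,0,1,0,0,0,1,0,0,0,0,0,2,0,0,0,2,0,0,0,0,1,0,0,0]
Query jx: check counters[36]=0 counters[45]=0 -> no

Answer: no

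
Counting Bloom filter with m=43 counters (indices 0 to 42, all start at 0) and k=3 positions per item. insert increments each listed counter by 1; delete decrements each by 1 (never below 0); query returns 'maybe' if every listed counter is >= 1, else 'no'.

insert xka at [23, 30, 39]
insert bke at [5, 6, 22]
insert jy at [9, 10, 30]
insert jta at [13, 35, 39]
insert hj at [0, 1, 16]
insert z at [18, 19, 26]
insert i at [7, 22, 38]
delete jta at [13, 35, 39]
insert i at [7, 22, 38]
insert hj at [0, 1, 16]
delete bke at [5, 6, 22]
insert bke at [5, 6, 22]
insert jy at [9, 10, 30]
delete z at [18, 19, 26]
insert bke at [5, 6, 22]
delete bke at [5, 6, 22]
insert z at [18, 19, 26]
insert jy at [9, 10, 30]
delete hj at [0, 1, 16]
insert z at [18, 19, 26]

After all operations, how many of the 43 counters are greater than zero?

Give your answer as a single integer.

Answer: 16

Derivation:
Step 1: insert xka at [23, 30, 39] -> counters=[0,0,0,0,0,0,0,0,0,0,0,0,0,0,0,0,0,0,0,0,0,0,0,1,0,0,0,0,0,0,1,0,0,0,0,0,0,0,0,1,0,0,0]
Step 2: insert bke at [5, 6, 22] -> counters=[0,0,0,0,0,1,1,0,0,0,0,0,0,0,0,0,0,0,0,0,0,0,1,1,0,0,0,0,0,0,1,0,0,0,0,0,0,0,0,1,0,0,0]
Step 3: insert jy at [9, 10, 30] -> counters=[0,0,0,0,0,1,1,0,0,1,1,0,0,0,0,0,0,0,0,0,0,0,1,1,0,0,0,0,0,0,2,0,0,0,0,0,0,0,0,1,0,0,0]
Step 4: insert jta at [13, 35, 39] -> counters=[0,0,0,0,0,1,1,0,0,1,1,0,0,1,0,0,0,0,0,0,0,0,1,1,0,0,0,0,0,0,2,0,0,0,0,1,0,0,0,2,0,0,0]
Step 5: insert hj at [0, 1, 16] -> counters=[1,1,0,0,0,1,1,0,0,1,1,0,0,1,0,0,1,0,0,0,0,0,1,1,0,0,0,0,0,0,2,0,0,0,0,1,0,0,0,2,0,0,0]
Step 6: insert z at [18, 19, 26] -> counters=[1,1,0,0,0,1,1,0,0,1,1,0,0,1,0,0,1,0,1,1,0,0,1,1,0,0,1,0,0,0,2,0,0,0,0,1,0,0,0,2,0,0,0]
Step 7: insert i at [7, 22, 38] -> counters=[1,1,0,0,0,1,1,1,0,1,1,0,0,1,0,0,1,0,1,1,0,0,2,1,0,0,1,0,0,0,2,0,0,0,0,1,0,0,1,2,0,0,0]
Step 8: delete jta at [13, 35, 39] -> counters=[1,1,0,0,0,1,1,1,0,1,1,0,0,0,0,0,1,0,1,1,0,0,2,1,0,0,1,0,0,0,2,0,0,0,0,0,0,0,1,1,0,0,0]
Step 9: insert i at [7, 22, 38] -> counters=[1,1,0,0,0,1,1,2,0,1,1,0,0,0,0,0,1,0,1,1,0,0,3,1,0,0,1,0,0,0,2,0,0,0,0,0,0,0,2,1,0,0,0]
Step 10: insert hj at [0, 1, 16] -> counters=[2,2,0,0,0,1,1,2,0,1,1,0,0,0,0,0,2,0,1,1,0,0,3,1,0,0,1,0,0,0,2,0,0,0,0,0,0,0,2,1,0,0,0]
Step 11: delete bke at [5, 6, 22] -> counters=[2,2,0,0,0,0,0,2,0,1,1,0,0,0,0,0,2,0,1,1,0,0,2,1,0,0,1,0,0,0,2,0,0,0,0,0,0,0,2,1,0,0,0]
Step 12: insert bke at [5, 6, 22] -> counters=[2,2,0,0,0,1,1,2,0,1,1,0,0,0,0,0,2,0,1,1,0,0,3,1,0,0,1,0,0,0,2,0,0,0,0,0,0,0,2,1,0,0,0]
Step 13: insert jy at [9, 10, 30] -> counters=[2,2,0,0,0,1,1,2,0,2,2,0,0,0,0,0,2,0,1,1,0,0,3,1,0,0,1,0,0,0,3,0,0,0,0,0,0,0,2,1,0,0,0]
Step 14: delete z at [18, 19, 26] -> counters=[2,2,0,0,0,1,1,2,0,2,2,0,0,0,0,0,2,0,0,0,0,0,3,1,0,0,0,0,0,0,3,0,0,0,0,0,0,0,2,1,0,0,0]
Step 15: insert bke at [5, 6, 22] -> counters=[2,2,0,0,0,2,2,2,0,2,2,0,0,0,0,0,2,0,0,0,0,0,4,1,0,0,0,0,0,0,3,0,0,0,0,0,0,0,2,1,0,0,0]
Step 16: delete bke at [5, 6, 22] -> counters=[2,2,0,0,0,1,1,2,0,2,2,0,0,0,0,0,2,0,0,0,0,0,3,1,0,0,0,0,0,0,3,0,0,0,0,0,0,0,2,1,0,0,0]
Step 17: insert z at [18, 19, 26] -> counters=[2,2,0,0,0,1,1,2,0,2,2,0,0,0,0,0,2,0,1,1,0,0,3,1,0,0,1,0,0,0,3,0,0,0,0,0,0,0,2,1,0,0,0]
Step 18: insert jy at [9, 10, 30] -> counters=[2,2,0,0,0,1,1,2,0,3,3,0,0,0,0,0,2,0,1,1,0,0,3,1,0,0,1,0,0,0,4,0,0,0,0,0,0,0,2,1,0,0,0]
Step 19: delete hj at [0, 1, 16] -> counters=[1,1,0,0,0,1,1,2,0,3,3,0,0,0,0,0,1,0,1,1,0,0,3,1,0,0,1,0,0,0,4,0,0,0,0,0,0,0,2,1,0,0,0]
Step 20: insert z at [18, 19, 26] -> counters=[1,1,0,0,0,1,1,2,0,3,3,0,0,0,0,0,1,0,2,2,0,0,3,1,0,0,2,0,0,0,4,0,0,0,0,0,0,0,2,1,0,0,0]
Final counters=[1,1,0,0,0,1,1,2,0,3,3,0,0,0,0,0,1,0,2,2,0,0,3,1,0,0,2,0,0,0,4,0,0,0,0,0,0,0,2,1,0,0,0] -> 16 nonzero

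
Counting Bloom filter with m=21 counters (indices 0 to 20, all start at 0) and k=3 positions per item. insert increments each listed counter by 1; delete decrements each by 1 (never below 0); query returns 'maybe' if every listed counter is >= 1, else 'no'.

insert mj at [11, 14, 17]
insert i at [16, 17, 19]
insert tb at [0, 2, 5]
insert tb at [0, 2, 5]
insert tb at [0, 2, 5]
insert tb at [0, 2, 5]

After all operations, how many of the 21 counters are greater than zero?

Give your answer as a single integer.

Answer: 8

Derivation:
Step 1: insert mj at [11, 14, 17] -> counters=[0,0,0,0,0,0,0,0,0,0,0,1,0,0,1,0,0,1,0,0,0]
Step 2: insert i at [16, 17, 19] -> counters=[0,0,0,0,0,0,0,0,0,0,0,1,0,0,1,0,1,2,0,1,0]
Step 3: insert tb at [0, 2, 5] -> counters=[1,0,1,0,0,1,0,0,0,0,0,1,0,0,1,0,1,2,0,1,0]
Step 4: insert tb at [0, 2, 5] -> counters=[2,0,2,0,0,2,0,0,0,0,0,1,0,0,1,0,1,2,0,1,0]
Step 5: insert tb at [0, 2, 5] -> counters=[3,0,3,0,0,3,0,0,0,0,0,1,0,0,1,0,1,2,0,1,0]
Step 6: insert tb at [0, 2, 5] -> counters=[4,0,4,0,0,4,0,0,0,0,0,1,0,0,1,0,1,2,0,1,0]
Final counters=[4,0,4,0,0,4,0,0,0,0,0,1,0,0,1,0,1,2,0,1,0] -> 8 nonzero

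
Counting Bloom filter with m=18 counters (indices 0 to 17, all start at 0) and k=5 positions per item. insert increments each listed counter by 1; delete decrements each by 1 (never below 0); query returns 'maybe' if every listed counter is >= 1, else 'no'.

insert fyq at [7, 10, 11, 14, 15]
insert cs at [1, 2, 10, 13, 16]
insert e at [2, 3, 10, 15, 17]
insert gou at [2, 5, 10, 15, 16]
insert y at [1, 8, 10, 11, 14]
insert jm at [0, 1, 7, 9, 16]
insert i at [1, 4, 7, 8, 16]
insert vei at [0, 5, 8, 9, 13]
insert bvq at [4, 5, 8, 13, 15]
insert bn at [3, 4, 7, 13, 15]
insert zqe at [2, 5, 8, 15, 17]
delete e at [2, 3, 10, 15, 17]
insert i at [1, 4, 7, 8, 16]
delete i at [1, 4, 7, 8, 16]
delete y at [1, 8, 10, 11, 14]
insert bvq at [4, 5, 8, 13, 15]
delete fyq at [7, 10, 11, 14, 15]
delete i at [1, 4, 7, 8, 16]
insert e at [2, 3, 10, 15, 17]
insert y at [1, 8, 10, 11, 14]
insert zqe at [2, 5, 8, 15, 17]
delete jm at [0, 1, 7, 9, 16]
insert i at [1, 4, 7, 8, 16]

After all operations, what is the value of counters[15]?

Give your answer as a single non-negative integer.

Step 1: insert fyq at [7, 10, 11, 14, 15] -> counters=[0,0,0,0,0,0,0,1,0,0,1,1,0,0,1,1,0,0]
Step 2: insert cs at [1, 2, 10, 13, 16] -> counters=[0,1,1,0,0,0,0,1,0,0,2,1,0,1,1,1,1,0]
Step 3: insert e at [2, 3, 10, 15, 17] -> counters=[0,1,2,1,0,0,0,1,0,0,3,1,0,1,1,2,1,1]
Step 4: insert gou at [2, 5, 10, 15, 16] -> counters=[0,1,3,1,0,1,0,1,0,0,4,1,0,1,1,3,2,1]
Step 5: insert y at [1, 8, 10, 11, 14] -> counters=[0,2,3,1,0,1,0,1,1,0,5,2,0,1,2,3,2,1]
Step 6: insert jm at [0, 1, 7, 9, 16] -> counters=[1,3,3,1,0,1,0,2,1,1,5,2,0,1,2,3,3,1]
Step 7: insert i at [1, 4, 7, 8, 16] -> counters=[1,4,3,1,1,1,0,3,2,1,5,2,0,1,2,3,4,1]
Step 8: insert vei at [0, 5, 8, 9, 13] -> counters=[2,4,3,1,1,2,0,3,3,2,5,2,0,2,2,3,4,1]
Step 9: insert bvq at [4, 5, 8, 13, 15] -> counters=[2,4,3,1,2,3,0,3,4,2,5,2,0,3,2,4,4,1]
Step 10: insert bn at [3, 4, 7, 13, 15] -> counters=[2,4,3,2,3,3,0,4,4,2,5,2,0,4,2,5,4,1]
Step 11: insert zqe at [2, 5, 8, 15, 17] -> counters=[2,4,4,2,3,4,0,4,5,2,5,2,0,4,2,6,4,2]
Step 12: delete e at [2, 3, 10, 15, 17] -> counters=[2,4,3,1,3,4,0,4,5,2,4,2,0,4,2,5,4,1]
Step 13: insert i at [1, 4, 7, 8, 16] -> counters=[2,5,3,1,4,4,0,5,6,2,4,2,0,4,2,5,5,1]
Step 14: delete i at [1, 4, 7, 8, 16] -> counters=[2,4,3,1,3,4,0,4,5,2,4,2,0,4,2,5,4,1]
Step 15: delete y at [1, 8, 10, 11, 14] -> counters=[2,3,3,1,3,4,0,4,4,2,3,1,0,4,1,5,4,1]
Step 16: insert bvq at [4, 5, 8, 13, 15] -> counters=[2,3,3,1,4,5,0,4,5,2,3,1,0,5,1,6,4,1]
Step 17: delete fyq at [7, 10, 11, 14, 15] -> counters=[2,3,3,1,4,5,0,3,5,2,2,0,0,5,0,5,4,1]
Step 18: delete i at [1, 4, 7, 8, 16] -> counters=[2,2,3,1,3,5,0,2,4,2,2,0,0,5,0,5,3,1]
Step 19: insert e at [2, 3, 10, 15, 17] -> counters=[2,2,4,2,3,5,0,2,4,2,3,0,0,5,0,6,3,2]
Step 20: insert y at [1, 8, 10, 11, 14] -> counters=[2,3,4,2,3,5,0,2,5,2,4,1,0,5,1,6,3,2]
Step 21: insert zqe at [2, 5, 8, 15, 17] -> counters=[2,3,5,2,3,6,0,2,6,2,4,1,0,5,1,7,3,3]
Step 22: delete jm at [0, 1, 7, 9, 16] -> counters=[1,2,5,2,3,6,0,1,6,1,4,1,0,5,1,7,2,3]
Step 23: insert i at [1, 4, 7, 8, 16] -> counters=[1,3,5,2,4,6,0,2,7,1,4,1,0,5,1,7,3,3]
Final counters=[1,3,5,2,4,6,0,2,7,1,4,1,0,5,1,7,3,3] -> counters[15]=7

Answer: 7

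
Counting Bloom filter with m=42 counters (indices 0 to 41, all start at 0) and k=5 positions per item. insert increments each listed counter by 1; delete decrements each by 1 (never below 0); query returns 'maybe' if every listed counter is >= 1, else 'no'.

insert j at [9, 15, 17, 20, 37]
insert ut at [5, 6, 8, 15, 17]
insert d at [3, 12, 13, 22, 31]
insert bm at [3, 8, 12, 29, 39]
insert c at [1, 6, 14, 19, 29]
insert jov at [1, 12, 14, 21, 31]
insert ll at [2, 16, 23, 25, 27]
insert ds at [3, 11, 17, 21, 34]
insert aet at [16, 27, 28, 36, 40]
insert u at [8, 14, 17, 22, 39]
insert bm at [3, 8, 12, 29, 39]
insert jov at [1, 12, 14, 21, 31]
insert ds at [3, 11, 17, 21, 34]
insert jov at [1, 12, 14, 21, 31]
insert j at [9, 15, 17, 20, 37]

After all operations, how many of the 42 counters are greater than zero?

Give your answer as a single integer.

Answer: 29

Derivation:
Step 1: insert j at [9, 15, 17, 20, 37] -> counters=[0,0,0,0,0,0,0,0,0,1,0,0,0,0,0,1,0,1,0,0,1,0,0,0,0,0,0,0,0,0,0,0,0,0,0,0,0,1,0,0,0,0]
Step 2: insert ut at [5, 6, 8, 15, 17] -> counters=[0,0,0,0,0,1,1,0,1,1,0,0,0,0,0,2,0,2,0,0,1,0,0,0,0,0,0,0,0,0,0,0,0,0,0,0,0,1,0,0,0,0]
Step 3: insert d at [3, 12, 13, 22, 31] -> counters=[0,0,0,1,0,1,1,0,1,1,0,0,1,1,0,2,0,2,0,0,1,0,1,0,0,0,0,0,0,0,0,1,0,0,0,0,0,1,0,0,0,0]
Step 4: insert bm at [3, 8, 12, 29, 39] -> counters=[0,0,0,2,0,1,1,0,2,1,0,0,2,1,0,2,0,2,0,0,1,0,1,0,0,0,0,0,0,1,0,1,0,0,0,0,0,1,0,1,0,0]
Step 5: insert c at [1, 6, 14, 19, 29] -> counters=[0,1,0,2,0,1,2,0,2,1,0,0,2,1,1,2,0,2,0,1,1,0,1,0,0,0,0,0,0,2,0,1,0,0,0,0,0,1,0,1,0,0]
Step 6: insert jov at [1, 12, 14, 21, 31] -> counters=[0,2,0,2,0,1,2,0,2,1,0,0,3,1,2,2,0,2,0,1,1,1,1,0,0,0,0,0,0,2,0,2,0,0,0,0,0,1,0,1,0,0]
Step 7: insert ll at [2, 16, 23, 25, 27] -> counters=[0,2,1,2,0,1,2,0,2,1,0,0,3,1,2,2,1,2,0,1,1,1,1,1,0,1,0,1,0,2,0,2,0,0,0,0,0,1,0,1,0,0]
Step 8: insert ds at [3, 11, 17, 21, 34] -> counters=[0,2,1,3,0,1,2,0,2,1,0,1,3,1,2,2,1,3,0,1,1,2,1,1,0,1,0,1,0,2,0,2,0,0,1,0,0,1,0,1,0,0]
Step 9: insert aet at [16, 27, 28, 36, 40] -> counters=[0,2,1,3,0,1,2,0,2,1,0,1,3,1,2,2,2,3,0,1,1,2,1,1,0,1,0,2,1,2,0,2,0,0,1,0,1,1,0,1,1,0]
Step 10: insert u at [8, 14, 17, 22, 39] -> counters=[0,2,1,3,0,1,2,0,3,1,0,1,3,1,3,2,2,4,0,1,1,2,2,1,0,1,0,2,1,2,0,2,0,0,1,0,1,1,0,2,1,0]
Step 11: insert bm at [3, 8, 12, 29, 39] -> counters=[0,2,1,4,0,1,2,0,4,1,0,1,4,1,3,2,2,4,0,1,1,2,2,1,0,1,0,2,1,3,0,2,0,0,1,0,1,1,0,3,1,0]
Step 12: insert jov at [1, 12, 14, 21, 31] -> counters=[0,3,1,4,0,1,2,0,4,1,0,1,5,1,4,2,2,4,0,1,1,3,2,1,0,1,0,2,1,3,0,3,0,0,1,0,1,1,0,3,1,0]
Step 13: insert ds at [3, 11, 17, 21, 34] -> counters=[0,3,1,5,0,1,2,0,4,1,0,2,5,1,4,2,2,5,0,1,1,4,2,1,0,1,0,2,1,3,0,3,0,0,2,0,1,1,0,3,1,0]
Step 14: insert jov at [1, 12, 14, 21, 31] -> counters=[0,4,1,5,0,1,2,0,4,1,0,2,6,1,5,2,2,5,0,1,1,5,2,1,0,1,0,2,1,3,0,4,0,0,2,0,1,1,0,3,1,0]
Step 15: insert j at [9, 15, 17, 20, 37] -> counters=[0,4,1,5,0,1,2,0,4,2,0,2,6,1,5,3,2,6,0,1,2,5,2,1,0,1,0,2,1,3,0,4,0,0,2,0,1,2,0,3,1,0]
Final counters=[0,4,1,5,0,1,2,0,4,2,0,2,6,1,5,3,2,6,0,1,2,5,2,1,0,1,0,2,1,3,0,4,0,0,2,0,1,2,0,3,1,0] -> 29 nonzero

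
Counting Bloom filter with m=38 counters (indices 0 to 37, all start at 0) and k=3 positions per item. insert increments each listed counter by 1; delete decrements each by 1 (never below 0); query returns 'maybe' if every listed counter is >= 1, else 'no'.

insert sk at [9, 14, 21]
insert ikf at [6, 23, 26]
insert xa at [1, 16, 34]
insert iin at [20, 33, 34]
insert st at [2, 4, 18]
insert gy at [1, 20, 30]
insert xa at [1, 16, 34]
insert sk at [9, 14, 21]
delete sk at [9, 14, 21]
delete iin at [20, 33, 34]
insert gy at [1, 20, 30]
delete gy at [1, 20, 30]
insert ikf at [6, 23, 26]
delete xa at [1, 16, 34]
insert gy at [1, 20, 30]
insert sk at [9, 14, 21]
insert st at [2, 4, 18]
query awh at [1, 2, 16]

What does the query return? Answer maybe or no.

Step 1: insert sk at [9, 14, 21] -> counters=[0,0,0,0,0,0,0,0,0,1,0,0,0,0,1,0,0,0,0,0,0,1,0,0,0,0,0,0,0,0,0,0,0,0,0,0,0,0]
Step 2: insert ikf at [6, 23, 26] -> counters=[0,0,0,0,0,0,1,0,0,1,0,0,0,0,1,0,0,0,0,0,0,1,0,1,0,0,1,0,0,0,0,0,0,0,0,0,0,0]
Step 3: insert xa at [1, 16, 34] -> counters=[0,1,0,0,0,0,1,0,0,1,0,0,0,0,1,0,1,0,0,0,0,1,0,1,0,0,1,0,0,0,0,0,0,0,1,0,0,0]
Step 4: insert iin at [20, 33, 34] -> counters=[0,1,0,0,0,0,1,0,0,1,0,0,0,0,1,0,1,0,0,0,1,1,0,1,0,0,1,0,0,0,0,0,0,1,2,0,0,0]
Step 5: insert st at [2, 4, 18] -> counters=[0,1,1,0,1,0,1,0,0,1,0,0,0,0,1,0,1,0,1,0,1,1,0,1,0,0,1,0,0,0,0,0,0,1,2,0,0,0]
Step 6: insert gy at [1, 20, 30] -> counters=[0,2,1,0,1,0,1,0,0,1,0,0,0,0,1,0,1,0,1,0,2,1,0,1,0,0,1,0,0,0,1,0,0,1,2,0,0,0]
Step 7: insert xa at [1, 16, 34] -> counters=[0,3,1,0,1,0,1,0,0,1,0,0,0,0,1,0,2,0,1,0,2,1,0,1,0,0,1,0,0,0,1,0,0,1,3,0,0,0]
Step 8: insert sk at [9, 14, 21] -> counters=[0,3,1,0,1,0,1,0,0,2,0,0,0,0,2,0,2,0,1,0,2,2,0,1,0,0,1,0,0,0,1,0,0,1,3,0,0,0]
Step 9: delete sk at [9, 14, 21] -> counters=[0,3,1,0,1,0,1,0,0,1,0,0,0,0,1,0,2,0,1,0,2,1,0,1,0,0,1,0,0,0,1,0,0,1,3,0,0,0]
Step 10: delete iin at [20, 33, 34] -> counters=[0,3,1,0,1,0,1,0,0,1,0,0,0,0,1,0,2,0,1,0,1,1,0,1,0,0,1,0,0,0,1,0,0,0,2,0,0,0]
Step 11: insert gy at [1, 20, 30] -> counters=[0,4,1,0,1,0,1,0,0,1,0,0,0,0,1,0,2,0,1,0,2,1,0,1,0,0,1,0,0,0,2,0,0,0,2,0,0,0]
Step 12: delete gy at [1, 20, 30] -> counters=[0,3,1,0,1,0,1,0,0,1,0,0,0,0,1,0,2,0,1,0,1,1,0,1,0,0,1,0,0,0,1,0,0,0,2,0,0,0]
Step 13: insert ikf at [6, 23, 26] -> counters=[0,3,1,0,1,0,2,0,0,1,0,0,0,0,1,0,2,0,1,0,1,1,0,2,0,0,2,0,0,0,1,0,0,0,2,0,0,0]
Step 14: delete xa at [1, 16, 34] -> counters=[0,2,1,0,1,0,2,0,0,1,0,0,0,0,1,0,1,0,1,0,1,1,0,2,0,0,2,0,0,0,1,0,0,0,1,0,0,0]
Step 15: insert gy at [1, 20, 30] -> counters=[0,3,1,0,1,0,2,0,0,1,0,0,0,0,1,0,1,0,1,0,2,1,0,2,0,0,2,0,0,0,2,0,0,0,1,0,0,0]
Step 16: insert sk at [9, 14, 21] -> counters=[0,3,1,0,1,0,2,0,0,2,0,0,0,0,2,0,1,0,1,0,2,2,0,2,0,0,2,0,0,0,2,0,0,0,1,0,0,0]
Step 17: insert st at [2, 4, 18] -> counters=[0,3,2,0,2,0,2,0,0,2,0,0,0,0,2,0,1,0,2,0,2,2,0,2,0,0,2,0,0,0,2,0,0,0,1,0,0,0]
Query awh: check counters[1]=3 counters[2]=2 counters[16]=1 -> maybe

Answer: maybe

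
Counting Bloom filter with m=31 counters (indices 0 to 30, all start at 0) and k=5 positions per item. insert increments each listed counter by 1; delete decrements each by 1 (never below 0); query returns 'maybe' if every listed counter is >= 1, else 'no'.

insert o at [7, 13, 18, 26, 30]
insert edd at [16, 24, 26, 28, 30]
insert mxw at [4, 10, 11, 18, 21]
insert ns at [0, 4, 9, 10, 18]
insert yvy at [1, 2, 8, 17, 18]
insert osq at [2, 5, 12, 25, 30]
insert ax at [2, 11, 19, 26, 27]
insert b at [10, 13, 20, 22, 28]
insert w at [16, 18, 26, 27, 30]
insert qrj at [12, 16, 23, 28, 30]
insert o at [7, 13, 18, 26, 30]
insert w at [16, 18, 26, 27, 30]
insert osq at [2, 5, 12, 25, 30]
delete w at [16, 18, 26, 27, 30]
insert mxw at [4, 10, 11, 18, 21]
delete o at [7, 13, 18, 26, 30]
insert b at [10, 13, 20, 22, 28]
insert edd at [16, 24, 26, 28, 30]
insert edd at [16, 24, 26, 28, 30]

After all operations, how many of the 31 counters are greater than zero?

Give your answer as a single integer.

Answer: 26

Derivation:
Step 1: insert o at [7, 13, 18, 26, 30] -> counters=[0,0,0,0,0,0,0,1,0,0,0,0,0,1,0,0,0,0,1,0,0,0,0,0,0,0,1,0,0,0,1]
Step 2: insert edd at [16, 24, 26, 28, 30] -> counters=[0,0,0,0,0,0,0,1,0,0,0,0,0,1,0,0,1,0,1,0,0,0,0,0,1,0,2,0,1,0,2]
Step 3: insert mxw at [4, 10, 11, 18, 21] -> counters=[0,0,0,0,1,0,0,1,0,0,1,1,0,1,0,0,1,0,2,0,0,1,0,0,1,0,2,0,1,0,2]
Step 4: insert ns at [0, 4, 9, 10, 18] -> counters=[1,0,0,0,2,0,0,1,0,1,2,1,0,1,0,0,1,0,3,0,0,1,0,0,1,0,2,0,1,0,2]
Step 5: insert yvy at [1, 2, 8, 17, 18] -> counters=[1,1,1,0,2,0,0,1,1,1,2,1,0,1,0,0,1,1,4,0,0,1,0,0,1,0,2,0,1,0,2]
Step 6: insert osq at [2, 5, 12, 25, 30] -> counters=[1,1,2,0,2,1,0,1,1,1,2,1,1,1,0,0,1,1,4,0,0,1,0,0,1,1,2,0,1,0,3]
Step 7: insert ax at [2, 11, 19, 26, 27] -> counters=[1,1,3,0,2,1,0,1,1,1,2,2,1,1,0,0,1,1,4,1,0,1,0,0,1,1,3,1,1,0,3]
Step 8: insert b at [10, 13, 20, 22, 28] -> counters=[1,1,3,0,2,1,0,1,1,1,3,2,1,2,0,0,1,1,4,1,1,1,1,0,1,1,3,1,2,0,3]
Step 9: insert w at [16, 18, 26, 27, 30] -> counters=[1,1,3,0,2,1,0,1,1,1,3,2,1,2,0,0,2,1,5,1,1,1,1,0,1,1,4,2,2,0,4]
Step 10: insert qrj at [12, 16, 23, 28, 30] -> counters=[1,1,3,0,2,1,0,1,1,1,3,2,2,2,0,0,3,1,5,1,1,1,1,1,1,1,4,2,3,0,5]
Step 11: insert o at [7, 13, 18, 26, 30] -> counters=[1,1,3,0,2,1,0,2,1,1,3,2,2,3,0,0,3,1,6,1,1,1,1,1,1,1,5,2,3,0,6]
Step 12: insert w at [16, 18, 26, 27, 30] -> counters=[1,1,3,0,2,1,0,2,1,1,3,2,2,3,0,0,4,1,7,1,1,1,1,1,1,1,6,3,3,0,7]
Step 13: insert osq at [2, 5, 12, 25, 30] -> counters=[1,1,4,0,2,2,0,2,1,1,3,2,3,3,0,0,4,1,7,1,1,1,1,1,1,2,6,3,3,0,8]
Step 14: delete w at [16, 18, 26, 27, 30] -> counters=[1,1,4,0,2,2,0,2,1,1,3,2,3,3,0,0,3,1,6,1,1,1,1,1,1,2,5,2,3,0,7]
Step 15: insert mxw at [4, 10, 11, 18, 21] -> counters=[1,1,4,0,3,2,0,2,1,1,4,3,3,3,0,0,3,1,7,1,1,2,1,1,1,2,5,2,3,0,7]
Step 16: delete o at [7, 13, 18, 26, 30] -> counters=[1,1,4,0,3,2,0,1,1,1,4,3,3,2,0,0,3,1,6,1,1,2,1,1,1,2,4,2,3,0,6]
Step 17: insert b at [10, 13, 20, 22, 28] -> counters=[1,1,4,0,3,2,0,1,1,1,5,3,3,3,0,0,3,1,6,1,2,2,2,1,1,2,4,2,4,0,6]
Step 18: insert edd at [16, 24, 26, 28, 30] -> counters=[1,1,4,0,3,2,0,1,1,1,5,3,3,3,0,0,4,1,6,1,2,2,2,1,2,2,5,2,5,0,7]
Step 19: insert edd at [16, 24, 26, 28, 30] -> counters=[1,1,4,0,3,2,0,1,1,1,5,3,3,3,0,0,5,1,6,1,2,2,2,1,3,2,6,2,6,0,8]
Final counters=[1,1,4,0,3,2,0,1,1,1,5,3,3,3,0,0,5,1,6,1,2,2,2,1,3,2,6,2,6,0,8] -> 26 nonzero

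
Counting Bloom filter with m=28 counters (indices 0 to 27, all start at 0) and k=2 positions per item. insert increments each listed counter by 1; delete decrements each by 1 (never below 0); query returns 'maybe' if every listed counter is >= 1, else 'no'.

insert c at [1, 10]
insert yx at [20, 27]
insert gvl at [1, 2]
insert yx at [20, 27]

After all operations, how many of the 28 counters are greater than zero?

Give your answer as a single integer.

Answer: 5

Derivation:
Step 1: insert c at [1, 10] -> counters=[0,1,0,0,0,0,0,0,0,0,1,0,0,0,0,0,0,0,0,0,0,0,0,0,0,0,0,0]
Step 2: insert yx at [20, 27] -> counters=[0,1,0,0,0,0,0,0,0,0,1,0,0,0,0,0,0,0,0,0,1,0,0,0,0,0,0,1]
Step 3: insert gvl at [1, 2] -> counters=[0,2,1,0,0,0,0,0,0,0,1,0,0,0,0,0,0,0,0,0,1,0,0,0,0,0,0,1]
Step 4: insert yx at [20, 27] -> counters=[0,2,1,0,0,0,0,0,0,0,1,0,0,0,0,0,0,0,0,0,2,0,0,0,0,0,0,2]
Final counters=[0,2,1,0,0,0,0,0,0,0,1,0,0,0,0,0,0,0,0,0,2,0,0,0,0,0,0,2] -> 5 nonzero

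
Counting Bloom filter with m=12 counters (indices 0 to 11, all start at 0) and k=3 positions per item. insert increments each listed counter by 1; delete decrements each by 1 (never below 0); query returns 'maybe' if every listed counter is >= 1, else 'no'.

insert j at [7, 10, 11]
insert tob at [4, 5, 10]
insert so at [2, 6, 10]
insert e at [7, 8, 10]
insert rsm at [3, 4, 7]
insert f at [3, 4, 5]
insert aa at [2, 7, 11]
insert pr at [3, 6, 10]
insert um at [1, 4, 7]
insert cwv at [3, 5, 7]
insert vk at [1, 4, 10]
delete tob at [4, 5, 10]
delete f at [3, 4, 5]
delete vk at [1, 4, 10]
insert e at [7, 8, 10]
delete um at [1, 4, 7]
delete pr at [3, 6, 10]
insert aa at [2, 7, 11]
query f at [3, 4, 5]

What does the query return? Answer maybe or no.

Answer: maybe

Derivation:
Step 1: insert j at [7, 10, 11] -> counters=[0,0,0,0,0,0,0,1,0,0,1,1]
Step 2: insert tob at [4, 5, 10] -> counters=[0,0,0,0,1,1,0,1,0,0,2,1]
Step 3: insert so at [2, 6, 10] -> counters=[0,0,1,0,1,1,1,1,0,0,3,1]
Step 4: insert e at [7, 8, 10] -> counters=[0,0,1,0,1,1,1,2,1,0,4,1]
Step 5: insert rsm at [3, 4, 7] -> counters=[0,0,1,1,2,1,1,3,1,0,4,1]
Step 6: insert f at [3, 4, 5] -> counters=[0,0,1,2,3,2,1,3,1,0,4,1]
Step 7: insert aa at [2, 7, 11] -> counters=[0,0,2,2,3,2,1,4,1,0,4,2]
Step 8: insert pr at [3, 6, 10] -> counters=[0,0,2,3,3,2,2,4,1,0,5,2]
Step 9: insert um at [1, 4, 7] -> counters=[0,1,2,3,4,2,2,5,1,0,5,2]
Step 10: insert cwv at [3, 5, 7] -> counters=[0,1,2,4,4,3,2,6,1,0,5,2]
Step 11: insert vk at [1, 4, 10] -> counters=[0,2,2,4,5,3,2,6,1,0,6,2]
Step 12: delete tob at [4, 5, 10] -> counters=[0,2,2,4,4,2,2,6,1,0,5,2]
Step 13: delete f at [3, 4, 5] -> counters=[0,2,2,3,3,1,2,6,1,0,5,2]
Step 14: delete vk at [1, 4, 10] -> counters=[0,1,2,3,2,1,2,6,1,0,4,2]
Step 15: insert e at [7, 8, 10] -> counters=[0,1,2,3,2,1,2,7,2,0,5,2]
Step 16: delete um at [1, 4, 7] -> counters=[0,0,2,3,1,1,2,6,2,0,5,2]
Step 17: delete pr at [3, 6, 10] -> counters=[0,0,2,2,1,1,1,6,2,0,4,2]
Step 18: insert aa at [2, 7, 11] -> counters=[0,0,3,2,1,1,1,7,2,0,4,3]
Query f: check counters[3]=2 counters[4]=1 counters[5]=1 -> maybe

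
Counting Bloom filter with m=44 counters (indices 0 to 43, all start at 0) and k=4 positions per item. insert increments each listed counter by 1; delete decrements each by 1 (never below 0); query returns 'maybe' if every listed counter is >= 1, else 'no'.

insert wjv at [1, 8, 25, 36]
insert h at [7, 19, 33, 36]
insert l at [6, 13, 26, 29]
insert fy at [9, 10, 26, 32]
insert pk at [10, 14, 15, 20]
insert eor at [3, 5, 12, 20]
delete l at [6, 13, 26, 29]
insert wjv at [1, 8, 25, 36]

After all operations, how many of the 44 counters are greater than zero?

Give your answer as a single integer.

Answer: 17

Derivation:
Step 1: insert wjv at [1, 8, 25, 36] -> counters=[0,1,0,0,0,0,0,0,1,0,0,0,0,0,0,0,0,0,0,0,0,0,0,0,0,1,0,0,0,0,0,0,0,0,0,0,1,0,0,0,0,0,0,0]
Step 2: insert h at [7, 19, 33, 36] -> counters=[0,1,0,0,0,0,0,1,1,0,0,0,0,0,0,0,0,0,0,1,0,0,0,0,0,1,0,0,0,0,0,0,0,1,0,0,2,0,0,0,0,0,0,0]
Step 3: insert l at [6, 13, 26, 29] -> counters=[0,1,0,0,0,0,1,1,1,0,0,0,0,1,0,0,0,0,0,1,0,0,0,0,0,1,1,0,0,1,0,0,0,1,0,0,2,0,0,0,0,0,0,0]
Step 4: insert fy at [9, 10, 26, 32] -> counters=[0,1,0,0,0,0,1,1,1,1,1,0,0,1,0,0,0,0,0,1,0,0,0,0,0,1,2,0,0,1,0,0,1,1,0,0,2,0,0,0,0,0,0,0]
Step 5: insert pk at [10, 14, 15, 20] -> counters=[0,1,0,0,0,0,1,1,1,1,2,0,0,1,1,1,0,0,0,1,1,0,0,0,0,1,2,0,0,1,0,0,1,1,0,0,2,0,0,0,0,0,0,0]
Step 6: insert eor at [3, 5, 12, 20] -> counters=[0,1,0,1,0,1,1,1,1,1,2,0,1,1,1,1,0,0,0,1,2,0,0,0,0,1,2,0,0,1,0,0,1,1,0,0,2,0,0,0,0,0,0,0]
Step 7: delete l at [6, 13, 26, 29] -> counters=[0,1,0,1,0,1,0,1,1,1,2,0,1,0,1,1,0,0,0,1,2,0,0,0,0,1,1,0,0,0,0,0,1,1,0,0,2,0,0,0,0,0,0,0]
Step 8: insert wjv at [1, 8, 25, 36] -> counters=[0,2,0,1,0,1,0,1,2,1,2,0,1,0,1,1,0,0,0,1,2,0,0,0,0,2,1,0,0,0,0,0,1,1,0,0,3,0,0,0,0,0,0,0]
Final counters=[0,2,0,1,0,1,0,1,2,1,2,0,1,0,1,1,0,0,0,1,2,0,0,0,0,2,1,0,0,0,0,0,1,1,0,0,3,0,0,0,0,0,0,0] -> 17 nonzero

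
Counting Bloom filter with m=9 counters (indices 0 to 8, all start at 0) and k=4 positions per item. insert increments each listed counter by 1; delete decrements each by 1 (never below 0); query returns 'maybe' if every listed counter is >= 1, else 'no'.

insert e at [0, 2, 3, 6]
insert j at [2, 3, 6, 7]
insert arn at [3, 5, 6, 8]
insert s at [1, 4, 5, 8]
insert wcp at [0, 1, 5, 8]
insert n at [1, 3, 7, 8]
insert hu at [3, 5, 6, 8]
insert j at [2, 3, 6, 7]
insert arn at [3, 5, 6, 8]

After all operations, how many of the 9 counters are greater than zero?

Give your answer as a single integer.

Answer: 9

Derivation:
Step 1: insert e at [0, 2, 3, 6] -> counters=[1,0,1,1,0,0,1,0,0]
Step 2: insert j at [2, 3, 6, 7] -> counters=[1,0,2,2,0,0,2,1,0]
Step 3: insert arn at [3, 5, 6, 8] -> counters=[1,0,2,3,0,1,3,1,1]
Step 4: insert s at [1, 4, 5, 8] -> counters=[1,1,2,3,1,2,3,1,2]
Step 5: insert wcp at [0, 1, 5, 8] -> counters=[2,2,2,3,1,3,3,1,3]
Step 6: insert n at [1, 3, 7, 8] -> counters=[2,3,2,4,1,3,3,2,4]
Step 7: insert hu at [3, 5, 6, 8] -> counters=[2,3,2,5,1,4,4,2,5]
Step 8: insert j at [2, 3, 6, 7] -> counters=[2,3,3,6,1,4,5,3,5]
Step 9: insert arn at [3, 5, 6, 8] -> counters=[2,3,3,7,1,5,6,3,6]
Final counters=[2,3,3,7,1,5,6,3,6] -> 9 nonzero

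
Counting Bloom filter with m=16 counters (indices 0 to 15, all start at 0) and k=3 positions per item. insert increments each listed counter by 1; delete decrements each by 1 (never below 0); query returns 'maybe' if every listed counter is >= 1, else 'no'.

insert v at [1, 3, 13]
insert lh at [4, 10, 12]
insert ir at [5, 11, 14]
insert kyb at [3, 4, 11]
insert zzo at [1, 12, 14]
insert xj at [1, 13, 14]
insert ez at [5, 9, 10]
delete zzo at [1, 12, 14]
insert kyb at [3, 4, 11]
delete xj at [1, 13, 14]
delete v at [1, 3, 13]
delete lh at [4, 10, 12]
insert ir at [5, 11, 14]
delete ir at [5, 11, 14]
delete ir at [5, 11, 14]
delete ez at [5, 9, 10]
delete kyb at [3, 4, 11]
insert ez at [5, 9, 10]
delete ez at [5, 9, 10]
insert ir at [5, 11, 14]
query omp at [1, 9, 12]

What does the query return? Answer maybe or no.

Answer: no

Derivation:
Step 1: insert v at [1, 3, 13] -> counters=[0,1,0,1,0,0,0,0,0,0,0,0,0,1,0,0]
Step 2: insert lh at [4, 10, 12] -> counters=[0,1,0,1,1,0,0,0,0,0,1,0,1,1,0,0]
Step 3: insert ir at [5, 11, 14] -> counters=[0,1,0,1,1,1,0,0,0,0,1,1,1,1,1,0]
Step 4: insert kyb at [3, 4, 11] -> counters=[0,1,0,2,2,1,0,0,0,0,1,2,1,1,1,0]
Step 5: insert zzo at [1, 12, 14] -> counters=[0,2,0,2,2,1,0,0,0,0,1,2,2,1,2,0]
Step 6: insert xj at [1, 13, 14] -> counters=[0,3,0,2,2,1,0,0,0,0,1,2,2,2,3,0]
Step 7: insert ez at [5, 9, 10] -> counters=[0,3,0,2,2,2,0,0,0,1,2,2,2,2,3,0]
Step 8: delete zzo at [1, 12, 14] -> counters=[0,2,0,2,2,2,0,0,0,1,2,2,1,2,2,0]
Step 9: insert kyb at [3, 4, 11] -> counters=[0,2,0,3,3,2,0,0,0,1,2,3,1,2,2,0]
Step 10: delete xj at [1, 13, 14] -> counters=[0,1,0,3,3,2,0,0,0,1,2,3,1,1,1,0]
Step 11: delete v at [1, 3, 13] -> counters=[0,0,0,2,3,2,0,0,0,1,2,3,1,0,1,0]
Step 12: delete lh at [4, 10, 12] -> counters=[0,0,0,2,2,2,0,0,0,1,1,3,0,0,1,0]
Step 13: insert ir at [5, 11, 14] -> counters=[0,0,0,2,2,3,0,0,0,1,1,4,0,0,2,0]
Step 14: delete ir at [5, 11, 14] -> counters=[0,0,0,2,2,2,0,0,0,1,1,3,0,0,1,0]
Step 15: delete ir at [5, 11, 14] -> counters=[0,0,0,2,2,1,0,0,0,1,1,2,0,0,0,0]
Step 16: delete ez at [5, 9, 10] -> counters=[0,0,0,2,2,0,0,0,0,0,0,2,0,0,0,0]
Step 17: delete kyb at [3, 4, 11] -> counters=[0,0,0,1,1,0,0,0,0,0,0,1,0,0,0,0]
Step 18: insert ez at [5, 9, 10] -> counters=[0,0,0,1,1,1,0,0,0,1,1,1,0,0,0,0]
Step 19: delete ez at [5, 9, 10] -> counters=[0,0,0,1,1,0,0,0,0,0,0,1,0,0,0,0]
Step 20: insert ir at [5, 11, 14] -> counters=[0,0,0,1,1,1,0,0,0,0,0,2,0,0,1,0]
Query omp: check counters[1]=0 counters[9]=0 counters[12]=0 -> no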